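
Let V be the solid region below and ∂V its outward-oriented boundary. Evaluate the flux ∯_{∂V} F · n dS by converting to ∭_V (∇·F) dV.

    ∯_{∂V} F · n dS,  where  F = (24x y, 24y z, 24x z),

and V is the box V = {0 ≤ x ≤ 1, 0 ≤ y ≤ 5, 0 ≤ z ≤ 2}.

By the divergence theorem,

    ∯_{∂V} F · n dS = ∭_V (∇ · F) dV.

Compute the divergence:
    ∇ · F = ∂F_x/∂x + ∂F_y/∂y + ∂F_z/∂z = 24y + 24z + 24x = 24x + 24y + 24z.

V is a rectangular box, so dV = dx dy dz with 0 ≤ x ≤ 1, 0 ≤ y ≤ 5, 0 ≤ z ≤ 2.

Integrate (24x + 24y + 24z) over V as an iterated integral:

    ∭_V (∇·F) dV = ∫_0^{1} ∫_0^{5} ∫_0^{2} (24x + 24y + 24z) dz dy dx.

Inner (z from 0 to 2): 48x + 48y + 48.
Middle (y from 0 to 5): 240x + 840.
Outer (x from 0 to 1): 960.

Therefore ∯_{∂V} F · n dS = 960.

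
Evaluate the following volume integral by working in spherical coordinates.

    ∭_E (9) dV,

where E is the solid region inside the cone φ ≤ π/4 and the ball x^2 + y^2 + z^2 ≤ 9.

In spherical coordinates, x = ρ sin(φ) cos(θ), y = ρ sin(φ) sin(θ), z = ρ cos(φ), and dV = ρ^2 sin(φ) dρ dφ dθ.

The integrand becomes 9, so

    ∭_E (9) dV = ∫_{0}^{2π} ∫_{0}^{π/4} ∫_{0}^{3} (9) · ρ^2 sin(φ) dρ dφ dθ.

Inner (ρ): 81sin(φ).
Middle (φ): 81 - 81sqrt(2)/2.
Outer (θ): 81π (2 - sqrt(2)).

Therefore the triple integral equals 81π (2 - sqrt(2)).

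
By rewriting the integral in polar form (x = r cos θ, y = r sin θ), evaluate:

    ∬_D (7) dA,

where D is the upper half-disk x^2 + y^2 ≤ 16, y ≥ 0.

The region D is 0 ≤ r ≤ 4, 0 ≤ θ ≤ π in polar coordinates, where x = r cos(θ), y = r sin(θ), and dA = r dr dθ.

Under the substitution, the integrand becomes 7, so

    ∬_D (7) dA = ∫_{0}^{π} ∫_{0}^{4} (7) · r dr dθ.

Inner integral (in r): ∫_{0}^{4} (7) · r dr = 56.

Outer integral (in θ): ∫_{0}^{π} (56) dθ = 56π.

Therefore ∬_D (7) dA = 56π.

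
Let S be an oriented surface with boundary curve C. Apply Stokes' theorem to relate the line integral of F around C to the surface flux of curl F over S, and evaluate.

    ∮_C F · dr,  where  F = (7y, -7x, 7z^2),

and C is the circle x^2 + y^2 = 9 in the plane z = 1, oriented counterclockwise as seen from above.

Let S be the flat disk x^2 + y^2 ≤ 9 in the plane z = 1, with upward unit normal n̂ = ẑ. By Stokes' theorem,

    ∮_C F · dr = ∬_S (∇ × F) · n̂ dS = ∬_D (curl F)_z dA,

where D is the disk x^2 + y^2 ≤ 9.

Compute the curl of F = (7y, -7x, 7z^2):
    (∇ × F)_x = ∂F_z/∂y - ∂F_y/∂z = 0,
    (∇ × F)_y = ∂F_x/∂z - ∂F_z/∂x = 0,
    (∇ × F)_z = ∂F_y/∂x - ∂F_x/∂y = -14.

On z = 1, (curl F)_z = -14.

Convert to polar (x = r cos θ, y = r sin θ, dA = r dr dθ); the integrand becomes -14, so

    ∬_D (curl F)_z dA = ∫_0^{2π} ∫_0^{3} (-14) · r dr dθ.

Inner (r from 0 to 3): -63.
Outer (θ from 0 to 2π): -126π.

Therefore ∮_C F · dr = -126π.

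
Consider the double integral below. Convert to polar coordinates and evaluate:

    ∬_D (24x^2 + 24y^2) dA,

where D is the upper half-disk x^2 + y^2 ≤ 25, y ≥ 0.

The region D is 0 ≤ r ≤ 5, 0 ≤ θ ≤ π in polar coordinates, where x = r cos(θ), y = r sin(θ), and dA = r dr dθ.

Under the substitution, the integrand becomes 24r^2, so

    ∬_D (24x^2 + 24y^2) dA = ∫_{0}^{π} ∫_{0}^{5} (24r^2) · r dr dθ.

Inner integral (in r): ∫_{0}^{5} (24r^2) · r dr = 3750.

Outer integral (in θ): ∫_{0}^{π} (3750) dθ = 3750π.

Therefore ∬_D (24x^2 + 24y^2) dA = 3750π.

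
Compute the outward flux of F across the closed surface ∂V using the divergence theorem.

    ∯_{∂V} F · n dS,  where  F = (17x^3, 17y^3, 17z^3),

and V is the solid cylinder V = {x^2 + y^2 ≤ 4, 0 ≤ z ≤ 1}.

By the divergence theorem,

    ∯_{∂V} F · n dS = ∭_V (∇ · F) dV.

Compute the divergence:
    ∇ · F = ∂F_x/∂x + ∂F_y/∂y + ∂F_z/∂z = 51x^2 + 51y^2 + 51z^2.

In cylindrical coordinates, x = r cos(θ), y = r sin(θ), z = z, dV = r dr dθ dz, with 0 ≤ r ≤ 2, 0 ≤ θ ≤ 2π, 0 ≤ z ≤ 1.

The integrand, after substitution and multiplying by the volume element, becomes (51r^2 + 51z^2) · r, so

    ∭_V (∇·F) dV = ∫_0^{2π} ∫_0^{2} ∫_0^{1} (51r^2 + 51z^2) · r dz dr dθ.

Inner (z from 0 to 1): 51r^3 + 17r.
Middle (r from 0 to 2): 238.
Outer (θ from 0 to 2π): 476π.

Therefore ∯_{∂V} F · n dS = 476π.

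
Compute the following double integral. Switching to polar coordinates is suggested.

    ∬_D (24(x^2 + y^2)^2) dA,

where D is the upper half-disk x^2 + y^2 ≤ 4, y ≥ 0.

The region D is 0 ≤ r ≤ 2, 0 ≤ θ ≤ π in polar coordinates, where x = r cos(θ), y = r sin(θ), and dA = r dr dθ.

Under the substitution, the integrand becomes 24r^4, so

    ∬_D (24(x^2 + y^2)^2) dA = ∫_{0}^{π} ∫_{0}^{2} (24r^4) · r dr dθ.

Inner integral (in r): ∫_{0}^{2} (24r^4) · r dr = 256.

Outer integral (in θ): ∫_{0}^{π} (256) dθ = 256π.

Therefore ∬_D (24(x^2 + y^2)^2) dA = 256π.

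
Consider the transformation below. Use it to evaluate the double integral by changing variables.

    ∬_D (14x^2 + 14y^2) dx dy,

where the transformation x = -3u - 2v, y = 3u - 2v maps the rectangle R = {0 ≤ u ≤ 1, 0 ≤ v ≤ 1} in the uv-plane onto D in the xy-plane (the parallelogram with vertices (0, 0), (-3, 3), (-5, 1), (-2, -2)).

Compute the Jacobian determinant of (x, y) with respect to (u, v):

    ∂(x,y)/∂(u,v) = | -3  -2 | = (-3)(-2) - (-2)(3) = 12.
                   | 3  -2 |

Its absolute value is |J| = 12 (the area scaling factor).

Substituting x = -3u - 2v, y = 3u - 2v into the integrand,

    14x^2 + 14y^2 → 252u^2 + 112v^2,

so the integral becomes

    ∬_R (252u^2 + 112v^2) · |J| du dv = ∫_0^1 ∫_0^1 (3024u^2 + 1344v^2) dv du.

Inner (v): 3024u^2 + 448.
Outer (u): 1456.

Therefore ∬_D (14x^2 + 14y^2) dx dy = 1456.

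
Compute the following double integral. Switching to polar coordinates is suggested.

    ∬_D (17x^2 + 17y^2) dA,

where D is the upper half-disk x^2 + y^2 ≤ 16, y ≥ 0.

The region D is 0 ≤ r ≤ 4, 0 ≤ θ ≤ π in polar coordinates, where x = r cos(θ), y = r sin(θ), and dA = r dr dθ.

Under the substitution, the integrand becomes 17r^2, so

    ∬_D (17x^2 + 17y^2) dA = ∫_{0}^{π} ∫_{0}^{4} (17r^2) · r dr dθ.

Inner integral (in r): ∫_{0}^{4} (17r^2) · r dr = 1088.

Outer integral (in θ): ∫_{0}^{π} (1088) dθ = 1088π.

Therefore ∬_D (17x^2 + 17y^2) dA = 1088π.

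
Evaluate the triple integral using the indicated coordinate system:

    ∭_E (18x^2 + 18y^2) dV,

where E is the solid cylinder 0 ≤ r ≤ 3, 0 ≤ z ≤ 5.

In cylindrical coordinates, x = r cos(θ), y = r sin(θ), z = z, and dV = r dr dθ dz.

The integrand becomes 18r^2, so

    ∭_E (18x^2 + 18y^2) dV = ∫_{0}^{2π} ∫_{0}^{3} ∫_{0}^{5} (18r^2) · r dz dr dθ.

Inner (z): 90r^3.
Middle (r from 0 to 3): 3645/2.
Outer (θ): 3645π.

Therefore the triple integral equals 3645π.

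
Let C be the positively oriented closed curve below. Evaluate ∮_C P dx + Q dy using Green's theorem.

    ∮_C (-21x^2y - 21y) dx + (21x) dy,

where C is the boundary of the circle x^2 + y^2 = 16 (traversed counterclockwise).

Green's theorem converts the closed line integral into a double integral over the enclosed region D:

    ∮_C P dx + Q dy = ∬_D (∂Q/∂x - ∂P/∂y) dA.

Here P = -21x^2y - 21y, Q = 21x, so

    ∂Q/∂x = 21,    ∂P/∂y = -21x^2 - 21,
    ∂Q/∂x - ∂P/∂y = 21x^2 + 42.

D is the region x^2 + y^2 ≤ 16. Evaluating the double integral:

In polar coordinates (x = r cos θ, y = r sin θ, dA = r dr dθ) the integrand becomes 21r^2cos(θ)^2 + 42, so

    ∬_D (21x^2 + 42) dA = ∫_0^{2π} ∫_0^{4} (21r^2cos(θ)^2 + 42) · r dr dθ.

Inner (r from 0 to 4): 1344cos(θ)^2 + 336.
Outer (θ from 0 to 2π): 2016π.

Therefore ∮_C P dx + Q dy = 2016π.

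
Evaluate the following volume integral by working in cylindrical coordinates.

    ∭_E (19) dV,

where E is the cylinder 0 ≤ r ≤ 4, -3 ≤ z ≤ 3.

In cylindrical coordinates, x = r cos(θ), y = r sin(θ), z = z, and dV = r dr dθ dz.

The integrand becomes 19, so

    ∭_E (19) dV = ∫_{0}^{2π} ∫_{0}^{4} ∫_{-3}^{3} (19) · r dz dr dθ.

Inner (z): 114r.
Middle (r from 0 to 4): 912.
Outer (θ): 1824π.

Therefore the triple integral equals 1824π.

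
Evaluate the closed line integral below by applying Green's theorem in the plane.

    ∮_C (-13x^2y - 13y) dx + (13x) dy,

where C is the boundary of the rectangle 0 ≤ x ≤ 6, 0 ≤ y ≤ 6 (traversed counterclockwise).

Green's theorem converts the closed line integral into a double integral over the enclosed region D:

    ∮_C P dx + Q dy = ∬_D (∂Q/∂x - ∂P/∂y) dA.

Here P = -13x^2y - 13y, Q = 13x, so

    ∂Q/∂x = 13,    ∂P/∂y = -13x^2 - 13,
    ∂Q/∂x - ∂P/∂y = 13x^2 + 26.

D is the region 0 ≤ x ≤ 6, 0 ≤ y ≤ 6. Evaluating the double integral:

    ∬_D (13x^2 + 26) dA = ∫_0^{6} ∫_0^{6} (13x^2 + 26) dy dx.

Inner (y from 0 to 6): 78x^2 + 156.
Outer (x from 0 to 6): 6552.

Therefore ∮_C P dx + Q dy = 6552.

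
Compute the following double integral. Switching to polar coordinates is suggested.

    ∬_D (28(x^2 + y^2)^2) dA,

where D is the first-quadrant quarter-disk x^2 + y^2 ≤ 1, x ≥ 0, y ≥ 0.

The region D is 0 ≤ r ≤ 1, 0 ≤ θ ≤ π/2 in polar coordinates, where x = r cos(θ), y = r sin(θ), and dA = r dr dθ.

Under the substitution, the integrand becomes 28r^4, so

    ∬_D (28(x^2 + y^2)^2) dA = ∫_{0}^{π/2} ∫_{0}^{1} (28r^4) · r dr dθ.

Inner integral (in r): ∫_{0}^{1} (28r^4) · r dr = 14/3.

Outer integral (in θ): ∫_{0}^{π/2} (14/3) dθ = 7π/3.

Therefore ∬_D (28(x^2 + y^2)^2) dA = 7π/3.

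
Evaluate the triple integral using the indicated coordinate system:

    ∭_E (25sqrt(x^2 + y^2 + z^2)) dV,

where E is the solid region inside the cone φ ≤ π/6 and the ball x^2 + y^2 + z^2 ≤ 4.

In spherical coordinates, x = ρ sin(φ) cos(θ), y = ρ sin(φ) sin(θ), z = ρ cos(φ), and dV = ρ^2 sin(φ) dρ dφ dθ.

The integrand becomes 25ρ, so

    ∭_E (25sqrt(x^2 + y^2 + z^2)) dV = ∫_{0}^{2π} ∫_{0}^{π/6} ∫_{0}^{2} (25ρ) · ρ^2 sin(φ) dρ dφ dθ.

Inner (ρ): 100sin(φ).
Middle (φ): 100 - 50sqrt(3).
Outer (θ): 100π (2 - sqrt(3)).

Therefore the triple integral equals 100π (2 - sqrt(3)).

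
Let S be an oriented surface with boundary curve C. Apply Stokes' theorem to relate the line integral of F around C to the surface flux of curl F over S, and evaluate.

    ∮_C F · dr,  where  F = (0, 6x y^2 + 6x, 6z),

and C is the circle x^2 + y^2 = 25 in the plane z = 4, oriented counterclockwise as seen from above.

Let S be the flat disk x^2 + y^2 ≤ 25 in the plane z = 4, with upward unit normal n̂ = ẑ. By Stokes' theorem,

    ∮_C F · dr = ∬_S (∇ × F) · n̂ dS = ∬_D (curl F)_z dA,

where D is the disk x^2 + y^2 ≤ 25.

Compute the curl of F = (0, 6x y^2 + 6x, 6z):
    (∇ × F)_x = ∂F_z/∂y - ∂F_y/∂z = 0,
    (∇ × F)_y = ∂F_x/∂z - ∂F_z/∂x = 0,
    (∇ × F)_z = ∂F_y/∂x - ∂F_x/∂y = 6y^2 + 6.

On z = 4, (curl F)_z = 6y^2 + 6.

Convert to polar (x = r cos θ, y = r sin θ, dA = r dr dθ); the integrand becomes 6r^2sin(θ)^2 + 6, so

    ∬_D (curl F)_z dA = ∫_0^{2π} ∫_0^{5} (6r^2sin(θ)^2 + 6) · r dr dθ.

Inner (r from 0 to 5): 1875sin(θ)^2/2 + 75.
Outer (θ from 0 to 2π): 2175π/2.

Therefore ∮_C F · dr = 2175π/2.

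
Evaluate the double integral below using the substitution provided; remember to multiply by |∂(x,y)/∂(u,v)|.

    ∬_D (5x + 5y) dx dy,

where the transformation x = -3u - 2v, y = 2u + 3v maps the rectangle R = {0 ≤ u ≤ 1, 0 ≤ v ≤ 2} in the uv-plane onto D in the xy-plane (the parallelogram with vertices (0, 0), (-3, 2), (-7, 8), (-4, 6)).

Compute the Jacobian determinant of (x, y) with respect to (u, v):

    ∂(x,y)/∂(u,v) = | -3  -2 | = (-3)(3) - (-2)(2) = -5.
                   | 2  3 |

Its absolute value is |J| = 5 (the area scaling factor).

Substituting x = -3u - 2v, y = 2u + 3v into the integrand,

    5x + 5y → -5u + 5v,

so the integral becomes

    ∬_R (-5u + 5v) · |J| du dv = ∫_0^1 ∫_0^2 (-25u + 25v) dv du.

Inner (v): 50 - 50u.
Outer (u): 25.

Therefore ∬_D (5x + 5y) dx dy = 25.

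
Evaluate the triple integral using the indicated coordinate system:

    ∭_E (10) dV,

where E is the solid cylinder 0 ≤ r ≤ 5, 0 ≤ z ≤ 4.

In cylindrical coordinates, x = r cos(θ), y = r sin(θ), z = z, and dV = r dr dθ dz.

The integrand becomes 10, so

    ∭_E (10) dV = ∫_{0}^{2π} ∫_{0}^{5} ∫_{0}^{4} (10) · r dz dr dθ.

Inner (z): 40r.
Middle (r from 0 to 5): 500.
Outer (θ): 1000π.

Therefore the triple integral equals 1000π.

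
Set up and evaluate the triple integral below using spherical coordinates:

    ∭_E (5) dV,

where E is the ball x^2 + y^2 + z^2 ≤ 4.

In spherical coordinates, x = ρ sin(φ) cos(θ), y = ρ sin(φ) sin(θ), z = ρ cos(φ), and dV = ρ^2 sin(φ) dρ dφ dθ.

The integrand becomes 5, so

    ∭_E (5) dV = ∫_{0}^{2π} ∫_{0}^{π} ∫_{0}^{2} (5) · ρ^2 sin(φ) dρ dφ dθ.

Inner (ρ): 40sin(φ)/3.
Middle (φ): 80/3.
Outer (θ): 160π/3.

Therefore the triple integral equals 160π/3.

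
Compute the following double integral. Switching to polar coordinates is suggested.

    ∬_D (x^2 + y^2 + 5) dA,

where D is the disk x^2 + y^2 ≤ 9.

The region D is 0 ≤ r ≤ 3, 0 ≤ θ ≤ 2π in polar coordinates, where x = r cos(θ), y = r sin(θ), and dA = r dr dθ.

Under the substitution, the integrand becomes r^2 + 5, so

    ∬_D (x^2 + y^2 + 5) dA = ∫_{0}^{2π} ∫_{0}^{3} (r^2 + 5) · r dr dθ.

Inner integral (in r): ∫_{0}^{3} (r^2 + 5) · r dr = 171/4.

Outer integral (in θ): ∫_{0}^{2π} (171/4) dθ = 171π/2.

Therefore ∬_D (x^2 + y^2 + 5) dA = 171π/2.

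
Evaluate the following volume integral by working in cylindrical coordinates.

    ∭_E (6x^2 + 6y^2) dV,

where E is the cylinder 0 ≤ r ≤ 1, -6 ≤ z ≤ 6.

In cylindrical coordinates, x = r cos(θ), y = r sin(θ), z = z, and dV = r dr dθ dz.

The integrand becomes 6r^2, so

    ∭_E (6x^2 + 6y^2) dV = ∫_{0}^{2π} ∫_{0}^{1} ∫_{-6}^{6} (6r^2) · r dz dr dθ.

Inner (z): 72r^3.
Middle (r from 0 to 1): 18.
Outer (θ): 36π.

Therefore the triple integral equals 36π.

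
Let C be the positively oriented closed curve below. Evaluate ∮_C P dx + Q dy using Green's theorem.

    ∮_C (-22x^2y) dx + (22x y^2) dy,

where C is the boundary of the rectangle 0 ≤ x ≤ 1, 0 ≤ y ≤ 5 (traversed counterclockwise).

Green's theorem converts the closed line integral into a double integral over the enclosed region D:

    ∮_C P dx + Q dy = ∬_D (∂Q/∂x - ∂P/∂y) dA.

Here P = -22x^2y, Q = 22x y^2, so

    ∂Q/∂x = 22y^2,    ∂P/∂y = -22x^2,
    ∂Q/∂x - ∂P/∂y = 22x^2 + 22y^2.

D is the region 0 ≤ x ≤ 1, 0 ≤ y ≤ 5. Evaluating the double integral:

    ∬_D (22x^2 + 22y^2) dA = ∫_0^{1} ∫_0^{5} (22x^2 + 22y^2) dy dx.

Inner (y from 0 to 5): 110x^2 + 2750/3.
Outer (x from 0 to 1): 2860/3.

Therefore ∮_C P dx + Q dy = 2860/3.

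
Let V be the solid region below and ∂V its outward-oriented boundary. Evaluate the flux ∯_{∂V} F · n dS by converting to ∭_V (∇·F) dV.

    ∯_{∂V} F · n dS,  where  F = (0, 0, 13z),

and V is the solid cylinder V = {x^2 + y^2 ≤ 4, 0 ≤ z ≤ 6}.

By the divergence theorem,

    ∯_{∂V} F · n dS = ∭_V (∇ · F) dV.

Compute the divergence:
    ∇ · F = ∂F_x/∂x + ∂F_y/∂y + ∂F_z/∂z = 0 + 0 + 13 = 13.

In cylindrical coordinates, x = r cos(θ), y = r sin(θ), z = z, dV = r dr dθ dz, with 0 ≤ r ≤ 2, 0 ≤ θ ≤ 2π, 0 ≤ z ≤ 6.

The integrand, after substitution and multiplying by the volume element, becomes (13) · r, so

    ∭_V (∇·F) dV = ∫_0^{2π} ∫_0^{2} ∫_0^{6} (13) · r dz dr dθ.

Inner (z from 0 to 6): 78r.
Middle (r from 0 to 2): 156.
Outer (θ from 0 to 2π): 312π.

Therefore ∯_{∂V} F · n dS = 312π.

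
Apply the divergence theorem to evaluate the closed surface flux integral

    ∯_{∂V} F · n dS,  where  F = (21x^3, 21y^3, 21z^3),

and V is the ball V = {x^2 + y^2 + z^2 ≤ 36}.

By the divergence theorem,

    ∯_{∂V} F · n dS = ∭_V (∇ · F) dV.

Compute the divergence:
    ∇ · F = ∂F_x/∂x + ∂F_y/∂y + ∂F_z/∂z = 63x^2 + 63y^2 + 63z^2.

In spherical coordinates, x = ρ sin(φ) cos(θ), y = ρ sin(φ) sin(θ), z = ρ cos(φ), dV = ρ^2 sin(φ) dρ dφ dθ, with 0 ≤ ρ ≤ 6, 0 ≤ φ ≤ π, 0 ≤ θ ≤ 2π.

The integrand, after substitution and multiplying by the volume element, becomes (63ρ^2) · ρ^2 sin(φ), so

    ∭_V (∇·F) dV = ∫_0^{2π} ∫_0^{π} ∫_0^{6} (63ρ^2) · ρ^2 sin(φ) dρ dφ dθ.

Inner (ρ from 0 to 6): 489888sin(φ)/5.
Middle (φ from 0 to π): 979776/5.
Outer (θ from 0 to 2π): 1959552π/5.

Therefore ∯_{∂V} F · n dS = 1959552π/5.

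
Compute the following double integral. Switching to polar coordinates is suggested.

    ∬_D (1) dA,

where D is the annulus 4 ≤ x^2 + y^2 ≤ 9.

The region D is 2 ≤ r ≤ 3, 0 ≤ θ ≤ 2π in polar coordinates, where x = r cos(θ), y = r sin(θ), and dA = r dr dθ.

Under the substitution, the integrand becomes 1, so

    ∬_D (1) dA = ∫_{0}^{2π} ∫_{2}^{3} (1) · r dr dθ.

Inner integral (in r): ∫_{2}^{3} (1) · r dr = 5/2.

Outer integral (in θ): ∫_{0}^{2π} (5/2) dθ = 5π.

Therefore ∬_D (1) dA = 5π.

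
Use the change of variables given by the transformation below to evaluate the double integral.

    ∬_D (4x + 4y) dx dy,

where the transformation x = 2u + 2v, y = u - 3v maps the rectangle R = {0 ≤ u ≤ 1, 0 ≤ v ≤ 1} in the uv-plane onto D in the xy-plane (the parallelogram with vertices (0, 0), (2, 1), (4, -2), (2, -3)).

Compute the Jacobian determinant of (x, y) with respect to (u, v):

    ∂(x,y)/∂(u,v) = | 2  2 | = (2)(-3) - (2)(1) = -8.
                   | 1  -3 |

Its absolute value is |J| = 8 (the area scaling factor).

Substituting x = 2u + 2v, y = u - 3v into the integrand,

    4x + 4y → 12u - 4v,

so the integral becomes

    ∬_R (12u - 4v) · |J| du dv = ∫_0^1 ∫_0^1 (96u - 32v) dv du.

Inner (v): 96u - 16.
Outer (u): 32.

Therefore ∬_D (4x + 4y) dx dy = 32.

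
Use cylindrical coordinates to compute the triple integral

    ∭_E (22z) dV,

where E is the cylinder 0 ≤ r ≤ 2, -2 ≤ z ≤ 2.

In cylindrical coordinates, x = r cos(θ), y = r sin(θ), z = z, and dV = r dr dθ dz.

The integrand becomes 22z, so

    ∭_E (22z) dV = ∫_{0}^{2π} ∫_{0}^{2} ∫_{-2}^{2} (22z) · r dz dr dθ.

Inner (z): 0.
Middle (r from 0 to 2): 0.
Outer (θ): 0.

Therefore the triple integral equals 0.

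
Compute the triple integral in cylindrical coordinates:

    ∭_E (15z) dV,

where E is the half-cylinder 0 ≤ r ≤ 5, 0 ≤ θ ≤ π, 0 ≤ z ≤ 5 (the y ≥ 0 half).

In cylindrical coordinates, x = r cos(θ), y = r sin(θ), z = z, and dV = r dr dθ dz.

The integrand becomes 15z, so

    ∭_E (15z) dV = ∫_{0}^{π} ∫_{0}^{5} ∫_{0}^{5} (15z) · r dz dr dθ.

Inner (z): 375r/2.
Middle (r from 0 to 5): 9375/4.
Outer (θ): 9375π/4.

Therefore the triple integral equals 9375π/4.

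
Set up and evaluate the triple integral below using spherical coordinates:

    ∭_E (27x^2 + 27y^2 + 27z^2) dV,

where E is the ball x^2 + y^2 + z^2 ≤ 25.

In spherical coordinates, x = ρ sin(φ) cos(θ), y = ρ sin(φ) sin(θ), z = ρ cos(φ), and dV = ρ^2 sin(φ) dρ dφ dθ.

The integrand becomes 27ρ^2, so

    ∭_E (27x^2 + 27y^2 + 27z^2) dV = ∫_{0}^{2π} ∫_{0}^{π} ∫_{0}^{5} (27ρ^2) · ρ^2 sin(φ) dρ dφ dθ.

Inner (ρ): 16875sin(φ).
Middle (φ): 33750.
Outer (θ): 67500π.

Therefore the triple integral equals 67500π.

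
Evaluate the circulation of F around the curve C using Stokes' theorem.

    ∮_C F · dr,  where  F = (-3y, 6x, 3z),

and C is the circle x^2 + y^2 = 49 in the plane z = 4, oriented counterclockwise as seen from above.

Let S be the flat disk x^2 + y^2 ≤ 49 in the plane z = 4, with upward unit normal n̂ = ẑ. By Stokes' theorem,

    ∮_C F · dr = ∬_S (∇ × F) · n̂ dS = ∬_D (curl F)_z dA,

where D is the disk x^2 + y^2 ≤ 49.

Compute the curl of F = (-3y, 6x, 3z):
    (∇ × F)_x = ∂F_z/∂y - ∂F_y/∂z = 0,
    (∇ × F)_y = ∂F_x/∂z - ∂F_z/∂x = 0,
    (∇ × F)_z = ∂F_y/∂x - ∂F_x/∂y = 9.

On z = 4, (curl F)_z = 9.

Convert to polar (x = r cos θ, y = r sin θ, dA = r dr dθ); the integrand becomes 9, so

    ∬_D (curl F)_z dA = ∫_0^{2π} ∫_0^{7} (9) · r dr dθ.

Inner (r from 0 to 7): 441/2.
Outer (θ from 0 to 2π): 441π.

Therefore ∮_C F · dr = 441π.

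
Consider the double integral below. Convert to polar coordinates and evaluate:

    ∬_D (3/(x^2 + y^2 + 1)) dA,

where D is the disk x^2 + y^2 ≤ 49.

The region D is 0 ≤ r ≤ 7, 0 ≤ θ ≤ 2π in polar coordinates, where x = r cos(θ), y = r sin(θ), and dA = r dr dθ.

Under the substitution, the integrand becomes 3/(r^2 + 1), so

    ∬_D (3/(x^2 + y^2 + 1)) dA = ∫_{0}^{2π} ∫_{0}^{7} (3/(r^2 + 1)) · r dr dθ.

Inner integral (in r): ∫_{0}^{7} (3/(r^2 + 1)) · r dr = 3log(50)/2.

Outer integral (in θ): ∫_{0}^{2π} (3log(50)/2) dθ = 3π log(50).

Therefore ∬_D (3/(x^2 + y^2 + 1)) dA = 3π log(50).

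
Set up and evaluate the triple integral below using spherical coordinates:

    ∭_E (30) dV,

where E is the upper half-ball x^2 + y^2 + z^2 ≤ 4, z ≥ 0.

In spherical coordinates, x = ρ sin(φ) cos(θ), y = ρ sin(φ) sin(θ), z = ρ cos(φ), and dV = ρ^2 sin(φ) dρ dφ dθ.

The integrand becomes 30, so

    ∭_E (30) dV = ∫_{0}^{2π} ∫_{0}^{π/2} ∫_{0}^{2} (30) · ρ^2 sin(φ) dρ dφ dθ.

Inner (ρ): 80sin(φ).
Middle (φ): 80.
Outer (θ): 160π.

Therefore the triple integral equals 160π.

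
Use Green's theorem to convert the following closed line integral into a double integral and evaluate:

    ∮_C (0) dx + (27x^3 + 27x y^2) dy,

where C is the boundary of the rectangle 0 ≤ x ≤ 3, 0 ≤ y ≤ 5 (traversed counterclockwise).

Green's theorem converts the closed line integral into a double integral over the enclosed region D:

    ∮_C P dx + Q dy = ∬_D (∂Q/∂x - ∂P/∂y) dA.

Here P = 0, Q = 27x^3 + 27x y^2, so

    ∂Q/∂x = 81x^2 + 27y^2,    ∂P/∂y = 0,
    ∂Q/∂x - ∂P/∂y = 81x^2 + 27y^2.

D is the region 0 ≤ x ≤ 3, 0 ≤ y ≤ 5. Evaluating the double integral:

    ∬_D (81x^2 + 27y^2) dA = ∫_0^{3} ∫_0^{5} (81x^2 + 27y^2) dy dx.

Inner (y from 0 to 5): 405x^2 + 1125.
Outer (x from 0 to 3): 7020.

Therefore ∮_C P dx + Q dy = 7020.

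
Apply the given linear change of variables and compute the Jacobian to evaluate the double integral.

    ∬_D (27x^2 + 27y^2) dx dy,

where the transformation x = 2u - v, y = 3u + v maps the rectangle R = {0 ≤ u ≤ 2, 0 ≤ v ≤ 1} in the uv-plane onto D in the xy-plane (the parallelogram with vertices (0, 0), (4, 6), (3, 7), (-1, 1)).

Compute the Jacobian determinant of (x, y) with respect to (u, v):

    ∂(x,y)/∂(u,v) = | 2  -1 | = (2)(1) - (-1)(3) = 5.
                   | 3  1 |

Its absolute value is |J| = 5 (the area scaling factor).

Substituting x = 2u - v, y = 3u + v into the integrand,

    27x^2 + 27y^2 → 351u^2 + 54u v + 54v^2,

so the integral becomes

    ∬_R (351u^2 + 54u v + 54v^2) · |J| du dv = ∫_0^2 ∫_0^1 (1755u^2 + 270u v + 270v^2) dv du.

Inner (v): 1755u^2 + 135u + 90.
Outer (u): 5130.

Therefore ∬_D (27x^2 + 27y^2) dx dy = 5130.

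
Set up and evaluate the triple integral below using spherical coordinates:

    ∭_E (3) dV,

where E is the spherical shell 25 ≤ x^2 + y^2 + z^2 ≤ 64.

In spherical coordinates, x = ρ sin(φ) cos(θ), y = ρ sin(φ) sin(θ), z = ρ cos(φ), and dV = ρ^2 sin(φ) dρ dφ dθ.

The integrand becomes 3, so

    ∭_E (3) dV = ∫_{0}^{2π} ∫_{0}^{π} ∫_{5}^{8} (3) · ρ^2 sin(φ) dρ dφ dθ.

Inner (ρ): 387sin(φ).
Middle (φ): 774.
Outer (θ): 1548π.

Therefore the triple integral equals 1548π.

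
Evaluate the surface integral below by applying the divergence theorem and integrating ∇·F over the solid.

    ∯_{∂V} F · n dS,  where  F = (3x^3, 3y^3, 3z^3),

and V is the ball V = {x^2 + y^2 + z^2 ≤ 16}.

By the divergence theorem,

    ∯_{∂V} F · n dS = ∭_V (∇ · F) dV.

Compute the divergence:
    ∇ · F = ∂F_x/∂x + ∂F_y/∂y + ∂F_z/∂z = 9x^2 + 9y^2 + 9z^2.

In spherical coordinates, x = ρ sin(φ) cos(θ), y = ρ sin(φ) sin(θ), z = ρ cos(φ), dV = ρ^2 sin(φ) dρ dφ dθ, with 0 ≤ ρ ≤ 4, 0 ≤ φ ≤ π, 0 ≤ θ ≤ 2π.

The integrand, after substitution and multiplying by the volume element, becomes (9ρ^2) · ρ^2 sin(φ), so

    ∭_V (∇·F) dV = ∫_0^{2π} ∫_0^{π} ∫_0^{4} (9ρ^2) · ρ^2 sin(φ) dρ dφ dθ.

Inner (ρ from 0 to 4): 9216sin(φ)/5.
Middle (φ from 0 to π): 18432/5.
Outer (θ from 0 to 2π): 36864π/5.

Therefore ∯_{∂V} F · n dS = 36864π/5.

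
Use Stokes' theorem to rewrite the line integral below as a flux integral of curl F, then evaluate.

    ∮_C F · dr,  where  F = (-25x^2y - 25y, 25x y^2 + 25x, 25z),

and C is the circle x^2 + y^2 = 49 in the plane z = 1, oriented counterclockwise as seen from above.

Let S be the flat disk x^2 + y^2 ≤ 49 in the plane z = 1, with upward unit normal n̂ = ẑ. By Stokes' theorem,

    ∮_C F · dr = ∬_S (∇ × F) · n̂ dS = ∬_D (curl F)_z dA,

where D is the disk x^2 + y^2 ≤ 49.

Compute the curl of F = (-25x^2y - 25y, 25x y^2 + 25x, 25z):
    (∇ × F)_x = ∂F_z/∂y - ∂F_y/∂z = 0,
    (∇ × F)_y = ∂F_x/∂z - ∂F_z/∂x = 0,
    (∇ × F)_z = ∂F_y/∂x - ∂F_x/∂y = 25x^2 + 25y^2 + 50.

On z = 1, (curl F)_z = 25x^2 + 25y^2 + 50.

Convert to polar (x = r cos θ, y = r sin θ, dA = r dr dθ); the integrand becomes 25r^2 + 50, so

    ∬_D (curl F)_z dA = ∫_0^{2π} ∫_0^{7} (25r^2 + 50) · r dr dθ.

Inner (r from 0 to 7): 64925/4.
Outer (θ from 0 to 2π): 64925π/2.

Therefore ∮_C F · dr = 64925π/2.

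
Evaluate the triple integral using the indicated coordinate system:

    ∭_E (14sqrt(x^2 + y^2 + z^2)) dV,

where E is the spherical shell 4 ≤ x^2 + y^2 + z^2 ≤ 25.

In spherical coordinates, x = ρ sin(φ) cos(θ), y = ρ sin(φ) sin(θ), z = ρ cos(φ), and dV = ρ^2 sin(φ) dρ dφ dθ.

The integrand becomes 14ρ, so

    ∭_E (14sqrt(x^2 + y^2 + z^2)) dV = ∫_{0}^{2π} ∫_{0}^{π} ∫_{2}^{5} (14ρ) · ρ^2 sin(φ) dρ dφ dθ.

Inner (ρ): 4263sin(φ)/2.
Middle (φ): 4263.
Outer (θ): 8526π.

Therefore the triple integral equals 8526π.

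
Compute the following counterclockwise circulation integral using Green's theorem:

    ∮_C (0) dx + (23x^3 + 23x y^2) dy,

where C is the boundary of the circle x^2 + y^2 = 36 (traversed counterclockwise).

Green's theorem converts the closed line integral into a double integral over the enclosed region D:

    ∮_C P dx + Q dy = ∬_D (∂Q/∂x - ∂P/∂y) dA.

Here P = 0, Q = 23x^3 + 23x y^2, so

    ∂Q/∂x = 69x^2 + 23y^2,    ∂P/∂y = 0,
    ∂Q/∂x - ∂P/∂y = 69x^2 + 23y^2.

D is the region x^2 + y^2 ≤ 36. Evaluating the double integral:

In polar coordinates (x = r cos θ, y = r sin θ, dA = r dr dθ) the integrand becomes 23r^2(cos(2θ) + 2), so

    ∬_D (69x^2 + 23y^2) dA = ∫_0^{2π} ∫_0^{6} (23r^2(cos(2θ) + 2)) · r dr dθ.

Inner (r from 0 to 6): 7452cos(2θ) + 14904.
Outer (θ from 0 to 2π): 29808π.

Therefore ∮_C P dx + Q dy = 29808π.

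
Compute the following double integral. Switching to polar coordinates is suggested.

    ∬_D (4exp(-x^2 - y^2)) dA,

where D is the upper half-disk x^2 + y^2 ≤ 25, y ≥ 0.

The region D is 0 ≤ r ≤ 5, 0 ≤ θ ≤ π in polar coordinates, where x = r cos(θ), y = r sin(θ), and dA = r dr dθ.

Under the substitution, the integrand becomes 4exp(-r^2), so

    ∬_D (4exp(-x^2 - y^2)) dA = ∫_{0}^{π} ∫_{0}^{5} (4exp(-r^2)) · r dr dθ.

Inner integral (in r): ∫_{0}^{5} (4exp(-r^2)) · r dr = 2 - 2exp(-25).

Outer integral (in θ): ∫_{0}^{π} (2 - 2exp(-25)) dθ = -2π exp(-25) + 2π.

Therefore ∬_D (4exp(-x^2 - y^2)) dA = -2π exp(-25) + 2π.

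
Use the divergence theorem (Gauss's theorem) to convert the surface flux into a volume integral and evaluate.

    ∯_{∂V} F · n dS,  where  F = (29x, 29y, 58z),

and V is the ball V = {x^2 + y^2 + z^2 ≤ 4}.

By the divergence theorem,

    ∯_{∂V} F · n dS = ∭_V (∇ · F) dV.

Compute the divergence:
    ∇ · F = ∂F_x/∂x + ∂F_y/∂y + ∂F_z/∂z = 29 + 29 + 58 = 116.

In spherical coordinates, x = ρ sin(φ) cos(θ), y = ρ sin(φ) sin(θ), z = ρ cos(φ), dV = ρ^2 sin(φ) dρ dφ dθ, with 0 ≤ ρ ≤ 2, 0 ≤ φ ≤ π, 0 ≤ θ ≤ 2π.

The integrand, after substitution and multiplying by the volume element, becomes (116) · ρ^2 sin(φ), so

    ∭_V (∇·F) dV = ∫_0^{2π} ∫_0^{π} ∫_0^{2} (116) · ρ^2 sin(φ) dρ dφ dθ.

Inner (ρ from 0 to 2): 928sin(φ)/3.
Middle (φ from 0 to π): 1856/3.
Outer (θ from 0 to 2π): 3712π/3.

Therefore ∯_{∂V} F · n dS = 3712π/3.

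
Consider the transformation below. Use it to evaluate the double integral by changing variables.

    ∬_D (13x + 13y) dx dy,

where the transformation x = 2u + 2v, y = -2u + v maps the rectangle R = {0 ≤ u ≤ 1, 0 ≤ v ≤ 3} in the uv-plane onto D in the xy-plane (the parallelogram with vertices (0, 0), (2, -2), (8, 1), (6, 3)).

Compute the Jacobian determinant of (x, y) with respect to (u, v):

    ∂(x,y)/∂(u,v) = | 2  2 | = (2)(1) - (2)(-2) = 6.
                   | -2  1 |

Its absolute value is |J| = 6 (the area scaling factor).

Substituting x = 2u + 2v, y = -2u + v into the integrand,

    13x + 13y → 39v,

so the integral becomes

    ∬_R (39v) · |J| du dv = ∫_0^1 ∫_0^3 (234v) dv du.

Inner (v): 1053.
Outer (u): 1053.

Therefore ∬_D (13x + 13y) dx dy = 1053.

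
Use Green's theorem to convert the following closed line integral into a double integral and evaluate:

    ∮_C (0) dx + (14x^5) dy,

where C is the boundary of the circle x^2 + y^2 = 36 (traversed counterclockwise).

Green's theorem converts the closed line integral into a double integral over the enclosed region D:

    ∮_C P dx + Q dy = ∬_D (∂Q/∂x - ∂P/∂y) dA.

Here P = 0, Q = 14x^5, so

    ∂Q/∂x = 70x^4,    ∂P/∂y = 0,
    ∂Q/∂x - ∂P/∂y = 70x^4.

D is the region x^2 + y^2 ≤ 36. Evaluating the double integral:

In polar coordinates (x = r cos θ, y = r sin θ, dA = r dr dθ) the integrand becomes 70r^4cos(θ)^4, so

    ∬_D (70x^4) dA = ∫_0^{2π} ∫_0^{6} (70r^4cos(θ)^4) · r dr dθ.

Inner (r from 0 to 6): 544320cos(θ)^4.
Outer (θ from 0 to 2π): 408240π.

Therefore ∮_C P dx + Q dy = 408240π.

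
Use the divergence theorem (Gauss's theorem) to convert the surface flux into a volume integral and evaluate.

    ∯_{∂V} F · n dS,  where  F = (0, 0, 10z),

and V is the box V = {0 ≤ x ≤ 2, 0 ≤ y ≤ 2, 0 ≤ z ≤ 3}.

By the divergence theorem,

    ∯_{∂V} F · n dS = ∭_V (∇ · F) dV.

Compute the divergence:
    ∇ · F = ∂F_x/∂x + ∂F_y/∂y + ∂F_z/∂z = 0 + 0 + 10 = 10.

V is a rectangular box, so dV = dx dy dz with 0 ≤ x ≤ 2, 0 ≤ y ≤ 2, 0 ≤ z ≤ 3.

Integrate (10) over V as an iterated integral:

    ∭_V (∇·F) dV = ∫_0^{2} ∫_0^{2} ∫_0^{3} (10) dz dy dx.

Inner (z from 0 to 3): 30.
Middle (y from 0 to 2): 60.
Outer (x from 0 to 2): 120.

Therefore ∯_{∂V} F · n dS = 120.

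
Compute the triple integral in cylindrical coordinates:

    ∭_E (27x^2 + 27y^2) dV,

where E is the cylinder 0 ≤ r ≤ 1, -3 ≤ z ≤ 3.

In cylindrical coordinates, x = r cos(θ), y = r sin(θ), z = z, and dV = r dr dθ dz.

The integrand becomes 27r^2, so

    ∭_E (27x^2 + 27y^2) dV = ∫_{0}^{2π} ∫_{0}^{1} ∫_{-3}^{3} (27r^2) · r dz dr dθ.

Inner (z): 162r^3.
Middle (r from 0 to 1): 81/2.
Outer (θ): 81π.

Therefore the triple integral equals 81π.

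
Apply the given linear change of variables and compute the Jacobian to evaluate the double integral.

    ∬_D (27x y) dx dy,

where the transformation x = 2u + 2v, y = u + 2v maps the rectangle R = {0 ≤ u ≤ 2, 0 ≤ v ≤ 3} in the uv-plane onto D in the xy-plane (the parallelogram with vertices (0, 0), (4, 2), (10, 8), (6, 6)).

Compute the Jacobian determinant of (x, y) with respect to (u, v):

    ∂(x,y)/∂(u,v) = | 2  2 | = (2)(2) - (2)(1) = 2.
                   | 1  2 |

Its absolute value is |J| = 2 (the area scaling factor).

Substituting x = 2u + 2v, y = u + 2v into the integrand,

    27x y → 54u^2 + 162u v + 108v^2,

so the integral becomes

    ∬_R (54u^2 + 162u v + 108v^2) · |J| du dv = ∫_0^2 ∫_0^3 (108u^2 + 324u v + 216v^2) dv du.

Inner (v): 324u^2 + 1458u + 1944.
Outer (u): 7668.

Therefore ∬_D (27x y) dx dy = 7668.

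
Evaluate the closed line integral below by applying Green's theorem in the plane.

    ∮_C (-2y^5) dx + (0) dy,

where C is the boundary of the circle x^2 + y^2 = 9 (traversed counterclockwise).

Green's theorem converts the closed line integral into a double integral over the enclosed region D:

    ∮_C P dx + Q dy = ∬_D (∂Q/∂x - ∂P/∂y) dA.

Here P = -2y^5, Q = 0, so

    ∂Q/∂x = 0,    ∂P/∂y = -10y^4,
    ∂Q/∂x - ∂P/∂y = 10y^4.

D is the region x^2 + y^2 ≤ 9. Evaluating the double integral:

In polar coordinates (x = r cos θ, y = r sin θ, dA = r dr dθ) the integrand becomes 10r^4sin(θ)^4, so

    ∬_D (10y^4) dA = ∫_0^{2π} ∫_0^{3} (10r^4sin(θ)^4) · r dr dθ.

Inner (r from 0 to 3): 1215sin(θ)^4.
Outer (θ from 0 to 2π): 3645π/4.

Therefore ∮_C P dx + Q dy = 3645π/4.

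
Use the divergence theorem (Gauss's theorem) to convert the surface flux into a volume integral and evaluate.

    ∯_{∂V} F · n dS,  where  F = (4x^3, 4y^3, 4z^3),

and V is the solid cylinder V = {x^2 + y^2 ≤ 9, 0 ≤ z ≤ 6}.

By the divergence theorem,

    ∯_{∂V} F · n dS = ∭_V (∇ · F) dV.

Compute the divergence:
    ∇ · F = ∂F_x/∂x + ∂F_y/∂y + ∂F_z/∂z = 12x^2 + 12y^2 + 12z^2.

In cylindrical coordinates, x = r cos(θ), y = r sin(θ), z = z, dV = r dr dθ dz, with 0 ≤ r ≤ 3, 0 ≤ θ ≤ 2π, 0 ≤ z ≤ 6.

The integrand, after substitution and multiplying by the volume element, becomes (12r^2 + 12z^2) · r, so

    ∭_V (∇·F) dV = ∫_0^{2π} ∫_0^{3} ∫_0^{6} (12r^2 + 12z^2) · r dz dr dθ.

Inner (z from 0 to 6): 72r (r^2 + 12).
Middle (r from 0 to 3): 5346.
Outer (θ from 0 to 2π): 10692π.

Therefore ∯_{∂V} F · n dS = 10692π.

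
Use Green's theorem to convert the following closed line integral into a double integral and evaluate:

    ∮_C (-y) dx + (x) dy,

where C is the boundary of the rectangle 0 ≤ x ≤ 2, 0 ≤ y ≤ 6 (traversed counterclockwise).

Green's theorem converts the closed line integral into a double integral over the enclosed region D:

    ∮_C P dx + Q dy = ∬_D (∂Q/∂x - ∂P/∂y) dA.

Here P = -y, Q = x, so

    ∂Q/∂x = 1,    ∂P/∂y = -1,
    ∂Q/∂x - ∂P/∂y = 2.

D is the region 0 ≤ x ≤ 2, 0 ≤ y ≤ 6. Evaluating the double integral:

    ∬_D (2) dA = ∫_0^{2} ∫_0^{6} (2) dy dx.

Inner (y from 0 to 6): 12.
Outer (x from 0 to 2): 24.

Therefore ∮_C P dx + Q dy = 24.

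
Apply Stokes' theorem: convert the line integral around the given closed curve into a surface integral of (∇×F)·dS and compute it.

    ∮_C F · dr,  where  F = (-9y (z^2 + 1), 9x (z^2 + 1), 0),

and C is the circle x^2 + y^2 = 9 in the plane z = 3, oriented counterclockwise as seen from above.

Let S be the flat disk x^2 + y^2 ≤ 9 in the plane z = 3, with upward unit normal n̂ = ẑ. By Stokes' theorem,

    ∮_C F · dr = ∬_S (∇ × F) · n̂ dS = ∬_D (curl F)_z dA,

where D is the disk x^2 + y^2 ≤ 9.

Compute the curl of F = (-9y (z^2 + 1), 9x (z^2 + 1), 0):
    (∇ × F)_x = ∂F_z/∂y - ∂F_y/∂z = -18x z,
    (∇ × F)_y = ∂F_x/∂z - ∂F_z/∂x = -18y z,
    (∇ × F)_z = ∂F_y/∂x - ∂F_x/∂y = 18z^2 + 18.

On z = 3, (curl F)_z = 180.

Convert to polar (x = r cos θ, y = r sin θ, dA = r dr dθ); the integrand becomes 180, so

    ∬_D (curl F)_z dA = ∫_0^{2π} ∫_0^{3} (180) · r dr dθ.

Inner (r from 0 to 3): 810.
Outer (θ from 0 to 2π): 1620π.

Therefore ∮_C F · dr = 1620π.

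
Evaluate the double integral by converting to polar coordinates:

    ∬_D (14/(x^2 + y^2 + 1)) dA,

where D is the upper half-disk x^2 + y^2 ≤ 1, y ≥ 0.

The region D is 0 ≤ r ≤ 1, 0 ≤ θ ≤ π in polar coordinates, where x = r cos(θ), y = r sin(θ), and dA = r dr dθ.

Under the substitution, the integrand becomes 14/(r^2 + 1), so

    ∬_D (14/(x^2 + y^2 + 1)) dA = ∫_{0}^{π} ∫_{0}^{1} (14/(r^2 + 1)) · r dr dθ.

Inner integral (in r): ∫_{0}^{1} (14/(r^2 + 1)) · r dr = log(128).

Outer integral (in θ): ∫_{0}^{π} (log(128)) dθ = log(128^π).

Therefore ∬_D (14/(x^2 + y^2 + 1)) dA = log(128^π).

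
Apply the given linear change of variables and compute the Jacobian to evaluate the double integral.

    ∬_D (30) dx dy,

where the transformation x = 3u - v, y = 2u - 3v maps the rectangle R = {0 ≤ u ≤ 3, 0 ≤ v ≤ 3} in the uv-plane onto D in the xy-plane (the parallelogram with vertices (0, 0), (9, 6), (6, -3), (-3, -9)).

Compute the Jacobian determinant of (x, y) with respect to (u, v):

    ∂(x,y)/∂(u,v) = | 3  -1 | = (3)(-3) - (-1)(2) = -7.
                   | 2  -3 |

Its absolute value is |J| = 7 (the area scaling factor).

Substituting x = 3u - v, y = 2u - 3v into the integrand,

    30 → 30,

so the integral becomes

    ∬_R (30) · |J| du dv = ∫_0^3 ∫_0^3 (210) dv du.

Inner (v): 630.
Outer (u): 1890.

Therefore ∬_D (30) dx dy = 1890.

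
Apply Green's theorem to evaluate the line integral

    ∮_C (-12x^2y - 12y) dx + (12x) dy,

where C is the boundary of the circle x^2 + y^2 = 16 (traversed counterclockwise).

Green's theorem converts the closed line integral into a double integral over the enclosed region D:

    ∮_C P dx + Q dy = ∬_D (∂Q/∂x - ∂P/∂y) dA.

Here P = -12x^2y - 12y, Q = 12x, so

    ∂Q/∂x = 12,    ∂P/∂y = -12x^2 - 12,
    ∂Q/∂x - ∂P/∂y = 12x^2 + 24.

D is the region x^2 + y^2 ≤ 16. Evaluating the double integral:

In polar coordinates (x = r cos θ, y = r sin θ, dA = r dr dθ) the integrand becomes 12r^2cos(θ)^2 + 24, so

    ∬_D (12x^2 + 24) dA = ∫_0^{2π} ∫_0^{4} (12r^2cos(θ)^2 + 24) · r dr dθ.

Inner (r from 0 to 4): 768cos(θ)^2 + 192.
Outer (θ from 0 to 2π): 1152π.

Therefore ∮_C P dx + Q dy = 1152π.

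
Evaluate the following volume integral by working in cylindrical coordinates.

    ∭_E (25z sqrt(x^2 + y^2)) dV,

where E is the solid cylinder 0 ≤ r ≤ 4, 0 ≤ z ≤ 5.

In cylindrical coordinates, x = r cos(θ), y = r sin(θ), z = z, and dV = r dr dθ dz.

The integrand becomes 25r z, so

    ∭_E (25z sqrt(x^2 + y^2)) dV = ∫_{0}^{2π} ∫_{0}^{4} ∫_{0}^{5} (25r z) · r dz dr dθ.

Inner (z): 625r^2/2.
Middle (r from 0 to 4): 20000/3.
Outer (θ): 40000π/3.

Therefore the triple integral equals 40000π/3.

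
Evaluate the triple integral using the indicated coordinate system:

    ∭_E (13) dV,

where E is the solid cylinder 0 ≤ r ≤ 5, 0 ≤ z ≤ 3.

In cylindrical coordinates, x = r cos(θ), y = r sin(θ), z = z, and dV = r dr dθ dz.

The integrand becomes 13, so

    ∭_E (13) dV = ∫_{0}^{2π} ∫_{0}^{5} ∫_{0}^{3} (13) · r dz dr dθ.

Inner (z): 39r.
Middle (r from 0 to 5): 975/2.
Outer (θ): 975π.

Therefore the triple integral equals 975π.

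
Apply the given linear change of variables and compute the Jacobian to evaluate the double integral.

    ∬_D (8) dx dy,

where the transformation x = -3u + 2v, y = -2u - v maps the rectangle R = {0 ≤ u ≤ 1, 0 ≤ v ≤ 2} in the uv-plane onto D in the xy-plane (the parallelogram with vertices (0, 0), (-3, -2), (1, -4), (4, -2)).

Compute the Jacobian determinant of (x, y) with respect to (u, v):

    ∂(x,y)/∂(u,v) = | -3  2 | = (-3)(-1) - (2)(-2) = 7.
                   | -2  -1 |

Its absolute value is |J| = 7 (the area scaling factor).

Substituting x = -3u + 2v, y = -2u - v into the integrand,

    8 → 8,

so the integral becomes

    ∬_R (8) · |J| du dv = ∫_0^1 ∫_0^2 (56) dv du.

Inner (v): 112.
Outer (u): 112.

Therefore ∬_D (8) dx dy = 112.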